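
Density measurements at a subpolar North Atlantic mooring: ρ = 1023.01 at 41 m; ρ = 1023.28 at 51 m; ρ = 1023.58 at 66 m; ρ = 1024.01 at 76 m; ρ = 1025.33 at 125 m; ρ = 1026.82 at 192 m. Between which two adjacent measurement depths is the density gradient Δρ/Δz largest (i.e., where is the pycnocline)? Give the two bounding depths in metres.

66–76 m

Compute the density gradient over each adjacent pair:
  41–51 m: Δρ/Δz = 0.27/10 = 0.027 kg m⁻⁴
  51–66 m: Δρ/Δz = 0.30/15 = 0.020 kg m⁻⁴
  66–76 m: Δρ/Δz = 0.43/10 = 0.043 kg m⁻⁴
  76–125 m: Δρ/Δz = 1.32/49 = 0.027 kg m⁻⁴
  125–192 m: Δρ/Δz = 1.49/67 = 0.022 kg m⁻⁴
The largest gradient is in the 66–76 m interval — the pycnocline.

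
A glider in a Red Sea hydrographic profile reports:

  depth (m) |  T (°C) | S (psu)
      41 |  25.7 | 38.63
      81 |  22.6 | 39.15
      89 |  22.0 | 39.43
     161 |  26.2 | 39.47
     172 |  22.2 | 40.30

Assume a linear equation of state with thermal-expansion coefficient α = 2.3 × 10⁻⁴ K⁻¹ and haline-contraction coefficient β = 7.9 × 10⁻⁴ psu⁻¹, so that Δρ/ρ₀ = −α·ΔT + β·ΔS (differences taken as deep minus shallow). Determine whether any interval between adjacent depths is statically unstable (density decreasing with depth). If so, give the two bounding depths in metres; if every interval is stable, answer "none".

89–161 m

Evaluate Δρ/ρ₀ = −αΔT + βΔS across each adjacent pair:
  41–81 m: −αΔT+βΔS = −(2.3 × 10⁻⁴)(-3.1)+(7.9 × 10⁻⁴)(+0.52) = 1.1 × 10⁻³ → stable
  81–89 m: −αΔT+βΔS = −(2.3 × 10⁻⁴)(-0.6)+(7.9 × 10⁻⁴)(+0.28) = 3.6 × 10⁻⁴ → stable
  89–161 m: −αΔT+βΔS = −(2.3 × 10⁻⁴)(+4.2)+(7.9 × 10⁻⁴)(+0.04) = -9.3 × 10⁻⁴ → UNSTABLE
  161–172 m: −αΔT+βΔS = −(2.3 × 10⁻⁴)(-4.0)+(7.9 × 10⁻⁴)(+0.83) = 1.6 × 10⁻³ → stable
The 89–161 m interval has Δρ < 0: lighter water underlies denser water.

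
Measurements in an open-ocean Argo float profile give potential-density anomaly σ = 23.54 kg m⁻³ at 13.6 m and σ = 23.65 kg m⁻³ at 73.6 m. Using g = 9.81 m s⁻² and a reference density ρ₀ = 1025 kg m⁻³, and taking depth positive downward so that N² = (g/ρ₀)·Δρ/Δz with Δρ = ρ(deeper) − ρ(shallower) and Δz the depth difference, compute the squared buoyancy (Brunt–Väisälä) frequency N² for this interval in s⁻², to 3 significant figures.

1.75 × 10⁻⁵ s⁻²

Δρ = 1023.65 − 1023.54 = 0.11 kg m⁻³ over Δz = 73.6 − 13.6 = 60 m.
N² = (9.81/1025) × (0.11/60) = 1.7546 × 10⁻⁵ s⁻² ≈ 1.75 × 10⁻⁵ s⁻².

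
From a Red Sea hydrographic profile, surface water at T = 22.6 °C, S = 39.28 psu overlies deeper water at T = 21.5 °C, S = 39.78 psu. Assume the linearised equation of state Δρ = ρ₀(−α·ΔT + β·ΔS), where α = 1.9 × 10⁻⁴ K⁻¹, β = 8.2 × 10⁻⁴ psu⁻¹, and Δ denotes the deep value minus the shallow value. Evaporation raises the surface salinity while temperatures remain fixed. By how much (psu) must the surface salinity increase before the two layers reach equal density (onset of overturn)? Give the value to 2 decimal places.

0.75 psu

Neutral buoyancy requires −α(T_deep − T_surf) + β(S_deep − S_surf′) = 0.
S_surf′ = S_deep − (α/β)·ΔT = 39.78 − (1.9 × 10⁻⁴/8.2 × 10⁻⁴)·(-1.1) = 40.0349 psu.
Increase required: 40.0349 − 39.28 = 0.7549 psu.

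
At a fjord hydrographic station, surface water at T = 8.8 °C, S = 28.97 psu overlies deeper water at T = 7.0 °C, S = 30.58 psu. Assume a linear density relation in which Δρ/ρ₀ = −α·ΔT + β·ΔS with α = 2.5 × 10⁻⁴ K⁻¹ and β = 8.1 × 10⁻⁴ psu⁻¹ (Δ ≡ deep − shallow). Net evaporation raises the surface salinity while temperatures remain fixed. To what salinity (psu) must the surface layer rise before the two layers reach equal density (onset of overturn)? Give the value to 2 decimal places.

Neutral buoyancy requires −α(T_deep − T_surf) + β(S_deep − S_surf′) = 0.
S_surf′ = S_deep − (α/β)·ΔT = 30.58 − (2.5 × 10⁻⁴/8.1 × 10⁻⁴)·(-1.8) = 31.1356 psu.
Increase required: 31.1356 − 28.97 = 2.1656 psu.

31.14 psu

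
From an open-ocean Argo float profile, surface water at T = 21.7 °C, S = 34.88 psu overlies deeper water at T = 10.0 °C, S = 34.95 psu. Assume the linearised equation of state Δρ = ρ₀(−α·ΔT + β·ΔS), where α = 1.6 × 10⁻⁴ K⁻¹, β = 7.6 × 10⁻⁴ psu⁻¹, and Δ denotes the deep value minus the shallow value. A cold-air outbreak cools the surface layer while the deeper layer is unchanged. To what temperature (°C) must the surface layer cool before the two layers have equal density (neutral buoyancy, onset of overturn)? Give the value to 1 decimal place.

9.7 °C

Neutral buoyancy requires Δρ = 0, i.e. −α(T_deep − T_surf′) + β(S_deep − S_surf) = 0.
T_surf′ = T_deep − (β/α)·ΔS = 10.0 − (7.6 × 10⁻⁴/1.6 × 10⁻⁴)·(+0.07) = 9.668 °C.
Cooling required: 21.7 − (9.668) = 12.032 °C.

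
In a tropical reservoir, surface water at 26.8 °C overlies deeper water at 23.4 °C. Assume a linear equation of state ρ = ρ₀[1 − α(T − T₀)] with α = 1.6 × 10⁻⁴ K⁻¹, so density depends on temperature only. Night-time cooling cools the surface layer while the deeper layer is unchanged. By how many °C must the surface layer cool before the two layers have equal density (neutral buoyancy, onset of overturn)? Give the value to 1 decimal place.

With temperature the only control, equal density requires T_surf′ = T_deep.
T_surf′ = 23.4 °C.
Cooling required: 26.8 − 23.4 = 3.4 °C.

3.4 °C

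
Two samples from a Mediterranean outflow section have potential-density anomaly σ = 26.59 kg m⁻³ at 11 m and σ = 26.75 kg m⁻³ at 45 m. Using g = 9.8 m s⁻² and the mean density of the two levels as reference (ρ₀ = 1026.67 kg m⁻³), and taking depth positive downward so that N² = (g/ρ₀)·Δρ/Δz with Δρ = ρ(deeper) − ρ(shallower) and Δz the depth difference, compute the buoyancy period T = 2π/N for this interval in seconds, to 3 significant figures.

Δρ = 1026.75 − 1026.59 = 0.16 kg m⁻³ over Δz = 45 − 11 = 34 m.
N² = (9.8/1026.67) × (0.16/34) = 4.4920 × 10⁻⁵ s⁻².
N = √(4.4920 × 10⁻⁵) = 6.7022 × 10⁻³ rad s⁻¹, so T = 2π/N = 937.48 s ≈ 937 s.

937 s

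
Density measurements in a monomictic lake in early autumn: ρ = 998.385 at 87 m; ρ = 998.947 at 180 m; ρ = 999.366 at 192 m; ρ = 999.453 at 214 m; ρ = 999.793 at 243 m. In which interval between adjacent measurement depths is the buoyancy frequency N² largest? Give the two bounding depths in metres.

180–192 m

Compute the density gradient over each adjacent pair:
  87–180 m: Δρ/Δz = 0.562/93 = 6.0 × 10⁻³ kg m⁻⁴
  180–192 m: Δρ/Δz = 0.419/12 = 0.035 kg m⁻⁴
  192–214 m: Δρ/Δz = 0.087/22 = 4.0 × 10⁻³ kg m⁻⁴
  214–243 m: Δρ/Δz = 0.340/29 = 0.012 kg m⁻⁴
The largest gradient is in the 180–192 m interval — the pycnocline.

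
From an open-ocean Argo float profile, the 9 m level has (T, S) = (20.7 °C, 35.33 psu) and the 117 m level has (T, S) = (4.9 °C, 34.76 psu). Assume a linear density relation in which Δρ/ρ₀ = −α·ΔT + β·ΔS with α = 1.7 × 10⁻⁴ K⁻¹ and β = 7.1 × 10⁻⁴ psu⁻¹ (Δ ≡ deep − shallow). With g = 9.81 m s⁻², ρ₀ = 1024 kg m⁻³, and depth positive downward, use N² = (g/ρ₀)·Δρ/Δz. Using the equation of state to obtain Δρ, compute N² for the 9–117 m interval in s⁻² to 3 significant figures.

ΔT = -15.8 K, ΔS = -0.57 psu (deep − shallow).
Δρ/ρ₀ = −αΔT + βΔS = 2.686 × 10⁻³ − 4.047 × 10⁻⁴ = 2.2813 × 10⁻³, so Δρ ≈ 2.336 kg m⁻³.
N² = (g/ρ₀)·Δρ/Δz = g·(Δρ/ρ₀)/Δz = 9.81 × 2.2813 × 10⁻³ / 108 = 2.0722 × 10⁻⁴ s⁻² ≈ 2.07 × 10⁻⁴ s⁻².

2.07 × 10⁻⁴ s⁻²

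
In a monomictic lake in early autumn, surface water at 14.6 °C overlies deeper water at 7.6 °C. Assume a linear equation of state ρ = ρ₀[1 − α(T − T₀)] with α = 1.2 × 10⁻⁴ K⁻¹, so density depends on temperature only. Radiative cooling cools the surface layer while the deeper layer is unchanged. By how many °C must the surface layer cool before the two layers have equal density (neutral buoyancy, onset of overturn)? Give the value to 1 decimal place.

7.0 °C

With temperature the only control, equal density requires T_surf′ = T_deep.
T_surf′ = 7.6 °C.
Cooling required: 14.6 − 7.6 = 7.0 °C.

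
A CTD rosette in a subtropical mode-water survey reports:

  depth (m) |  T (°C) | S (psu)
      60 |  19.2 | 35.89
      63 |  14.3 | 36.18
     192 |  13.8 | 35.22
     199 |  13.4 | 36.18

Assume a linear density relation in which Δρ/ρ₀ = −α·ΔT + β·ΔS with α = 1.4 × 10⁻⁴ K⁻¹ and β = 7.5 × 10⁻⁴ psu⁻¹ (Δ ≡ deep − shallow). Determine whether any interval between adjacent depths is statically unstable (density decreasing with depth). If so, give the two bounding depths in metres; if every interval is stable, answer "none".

Evaluate Δρ/ρ₀ = −αΔT + βΔS across each adjacent pair:
  60–63 m: −αΔT+βΔS = −(1.4 × 10⁻⁴)(-4.9)+(7.5 × 10⁻⁴)(+0.29) = 9.0 × 10⁻⁴ → stable
  63–192 m: −αΔT+βΔS = −(1.4 × 10⁻⁴)(-0.5)+(7.5 × 10⁻⁴)(-0.96) = -6.5 × 10⁻⁴ → UNSTABLE
  192–199 m: −αΔT+βΔS = −(1.4 × 10⁻⁴)(-0.4)+(7.5 × 10⁻⁴)(+0.96) = 7.8 × 10⁻⁴ → stable
The 63–192 m interval has Δρ < 0: lighter water underlies denser water.

63–192 m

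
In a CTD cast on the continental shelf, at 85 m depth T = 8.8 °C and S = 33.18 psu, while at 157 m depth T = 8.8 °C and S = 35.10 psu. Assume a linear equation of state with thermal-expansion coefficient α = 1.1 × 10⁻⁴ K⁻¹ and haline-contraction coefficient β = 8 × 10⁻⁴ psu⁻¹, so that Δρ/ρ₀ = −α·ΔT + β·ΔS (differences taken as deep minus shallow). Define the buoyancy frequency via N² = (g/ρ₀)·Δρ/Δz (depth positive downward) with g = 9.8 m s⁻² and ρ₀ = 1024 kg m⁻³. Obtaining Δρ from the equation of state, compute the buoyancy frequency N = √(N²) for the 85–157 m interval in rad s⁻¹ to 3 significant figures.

ΔT = +0.0 K, ΔS = +1.92 psu (deep − shallow).
Δρ/ρ₀ = −αΔT + βΔS = 0 + 1.536 × 10⁻³ = 1.536 × 10⁻³, so Δρ ≈ 1.573 kg m⁻³.
N² = (g/ρ₀)·Δρ/Δz = g·(Δρ/ρ₀)/Δz = 9.8 × 1.536 × 10⁻³ / 72 = 2.0907 × 10⁻⁴ s⁻².
N = √(2.0907 × 10⁻⁴) = 0.014459 rad s⁻¹ ≈ 0.0145 rad s⁻¹.

0.0145 rad s⁻¹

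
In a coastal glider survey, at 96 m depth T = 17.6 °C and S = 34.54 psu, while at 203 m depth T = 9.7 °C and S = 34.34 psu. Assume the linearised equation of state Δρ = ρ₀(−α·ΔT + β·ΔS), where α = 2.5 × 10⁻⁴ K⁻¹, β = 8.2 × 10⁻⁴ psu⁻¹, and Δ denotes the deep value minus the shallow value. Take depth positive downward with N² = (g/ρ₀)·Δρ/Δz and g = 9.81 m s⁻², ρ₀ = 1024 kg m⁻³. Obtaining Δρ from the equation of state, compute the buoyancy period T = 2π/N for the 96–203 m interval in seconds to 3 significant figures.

488 s

ΔT = -7.9 K, ΔS = -0.20 psu (deep − shallow).
Δρ/ρ₀ = −αΔT + βΔS = 1.975 × 10⁻³ − 1.64 × 10⁻⁴ = 1.811 × 10⁻³, so Δρ ≈ 1.854 kg m⁻³.
N² = (g/ρ₀)·Δρ/Δz = g·(Δρ/ρ₀)/Δz = 9.81 × 1.811 × 10⁻³ / 107 = 1.6604 × 10⁻⁴ s⁻².
N = √(1.6604 × 10⁻⁴) = 0.012886 rad s⁻¹ → T = 2π/N = 487.60 s ≈ 488 s.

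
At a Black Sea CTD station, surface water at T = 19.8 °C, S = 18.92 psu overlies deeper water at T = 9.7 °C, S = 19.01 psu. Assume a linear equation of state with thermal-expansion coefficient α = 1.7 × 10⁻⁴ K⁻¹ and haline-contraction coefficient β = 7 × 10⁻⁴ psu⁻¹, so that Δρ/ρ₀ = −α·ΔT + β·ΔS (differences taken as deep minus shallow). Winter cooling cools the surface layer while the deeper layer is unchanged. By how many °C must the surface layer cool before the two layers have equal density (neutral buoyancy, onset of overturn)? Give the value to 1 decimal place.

Neutral buoyancy requires Δρ = 0, i.e. −α(T_deep − T_surf′) + β(S_deep − S_surf) = 0.
T_surf′ = T_deep − (β/α)·ΔS = 9.7 − (7 × 10⁻⁴/1.7 × 10⁻⁴)·(+0.09) = 9.329 °C.
Cooling required: 19.8 − (9.329) = 10.471 °C.

10.5 °C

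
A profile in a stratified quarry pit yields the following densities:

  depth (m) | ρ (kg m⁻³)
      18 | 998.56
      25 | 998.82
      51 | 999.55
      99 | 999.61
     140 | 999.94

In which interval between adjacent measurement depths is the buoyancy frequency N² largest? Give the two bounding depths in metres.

Compute the density gradient over each adjacent pair:
  18–25 m: Δρ/Δz = 0.26/7 = 0.037 kg m⁻⁴
  25–51 m: Δρ/Δz = 0.73/26 = 0.028 kg m⁻⁴
  51–99 m: Δρ/Δz = 0.06/48 = 1.3 × 10⁻³ kg m⁻⁴
  99–140 m: Δρ/Δz = 0.33/41 = 8.0 × 10⁻³ kg m⁻⁴
The largest gradient is in the 18–25 m interval — the pycnocline.

18–25 m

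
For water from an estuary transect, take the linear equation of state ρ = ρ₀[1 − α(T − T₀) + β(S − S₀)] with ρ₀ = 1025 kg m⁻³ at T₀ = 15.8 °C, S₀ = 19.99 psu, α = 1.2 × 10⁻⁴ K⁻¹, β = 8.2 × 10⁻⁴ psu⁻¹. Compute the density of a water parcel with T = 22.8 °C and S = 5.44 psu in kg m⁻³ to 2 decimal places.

1011.91 kg m⁻³

T − T₀ = +7.0 K, S − S₀ = -14.55 psu.
Bracket = 1 − α·(+7.0) + β·(-14.55) = 1 + (-0.012771) = 0.9872290.
ρ = 1025 × 0.9872290 = 1011.91 kg m⁻³.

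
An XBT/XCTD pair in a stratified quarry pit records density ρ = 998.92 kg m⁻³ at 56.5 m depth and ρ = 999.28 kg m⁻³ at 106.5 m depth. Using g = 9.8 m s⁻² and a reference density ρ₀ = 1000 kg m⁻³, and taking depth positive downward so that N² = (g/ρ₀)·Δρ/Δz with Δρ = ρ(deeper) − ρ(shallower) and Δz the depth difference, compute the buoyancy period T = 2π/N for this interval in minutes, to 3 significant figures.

Δρ = 999.28 − 998.92 = 0.36 kg m⁻³ over Δz = 106.5 − 56.5 = 50 m.
N² = (9.8/1000) × (0.36/50) = 7.0560 × 10⁻⁵ s⁻².
N = √(7.0560 × 10⁻⁵) = 8.4000 × 10⁻³ rad s⁻¹, so T = 2π/N = 748.00 s = 12.467 min ≈ 12.5 min.

12.5 min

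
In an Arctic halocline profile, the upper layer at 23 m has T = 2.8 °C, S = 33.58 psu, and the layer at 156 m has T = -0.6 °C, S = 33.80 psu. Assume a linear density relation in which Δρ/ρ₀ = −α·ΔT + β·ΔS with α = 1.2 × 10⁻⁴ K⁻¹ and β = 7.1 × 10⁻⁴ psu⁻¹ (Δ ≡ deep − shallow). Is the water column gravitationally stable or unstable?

ΔT = -0.6 − 2.8 = -3.4 K and ΔS = 33.80 − 33.58 = +0.22 psu (deep − shallow).
−αΔT = 4.08 × 10⁻⁴; βΔS = 1.562 × 10⁻⁴; sum Δρ/ρ₀ = 5.642 × 10⁻⁴.
Δρ/ρ₀ > 0, so Δρ > 0: deeper water is denser → statically stable.

stable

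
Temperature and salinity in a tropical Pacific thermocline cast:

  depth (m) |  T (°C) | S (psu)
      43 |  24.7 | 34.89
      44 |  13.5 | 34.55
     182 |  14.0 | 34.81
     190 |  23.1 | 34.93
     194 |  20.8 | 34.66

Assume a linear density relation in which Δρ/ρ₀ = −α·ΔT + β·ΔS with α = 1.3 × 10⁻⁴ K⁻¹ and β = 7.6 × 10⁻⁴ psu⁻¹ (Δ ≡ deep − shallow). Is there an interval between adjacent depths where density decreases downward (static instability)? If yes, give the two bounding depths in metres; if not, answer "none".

Evaluate Δρ/ρ₀ = −αΔT + βΔS across each adjacent pair:
  43–44 m: −αΔT+βΔS = −(1.3 × 10⁻⁴)(-11.2)+(7.6 × 10⁻⁴)(-0.34) = 1.2 × 10⁻³ → stable
  44–182 m: −αΔT+βΔS = −(1.3 × 10⁻⁴)(+0.5)+(7.6 × 10⁻⁴)(+0.26) = 1.3 × 10⁻⁴ → stable
  182–190 m: −αΔT+βΔS = −(1.3 × 10⁻⁴)(+9.1)+(7.6 × 10⁻⁴)(+0.12) = -1.1 × 10⁻³ → UNSTABLE
  190–194 m: −αΔT+βΔS = −(1.3 × 10⁻⁴)(-2.3)+(7.6 × 10⁻⁴)(-0.27) = 9.4 × 10⁻⁵ → stable
The 182–190 m interval has Δρ < 0: lighter water underlies denser water.

182–190 m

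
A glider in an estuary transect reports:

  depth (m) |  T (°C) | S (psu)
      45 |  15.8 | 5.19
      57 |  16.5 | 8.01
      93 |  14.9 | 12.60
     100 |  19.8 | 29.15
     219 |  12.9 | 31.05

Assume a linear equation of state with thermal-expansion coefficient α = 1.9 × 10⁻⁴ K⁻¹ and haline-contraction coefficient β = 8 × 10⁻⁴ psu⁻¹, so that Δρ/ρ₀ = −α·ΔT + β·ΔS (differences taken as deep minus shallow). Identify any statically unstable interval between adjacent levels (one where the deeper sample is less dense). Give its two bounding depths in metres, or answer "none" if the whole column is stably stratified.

Evaluate Δρ/ρ₀ = −αΔT + βΔS across each adjacent pair:
  45–57 m: −αΔT+βΔS = −(1.9 × 10⁻⁴)(+0.7)+(8 × 10⁻⁴)(+2.82) = 2.1 × 10⁻³ → stable
  57–93 m: −αΔT+βΔS = −(1.9 × 10⁻⁴)(-1.6)+(8 × 10⁻⁴)(+4.59) = 4.0 × 10⁻³ → stable
  93–100 m: −αΔT+βΔS = −(1.9 × 10⁻⁴)(+4.9)+(8 × 10⁻⁴)(+16.55) = 0.012 → stable
  100–219 m: −αΔT+βΔS = −(1.9 × 10⁻⁴)(-6.9)+(8 × 10⁻⁴)(+1.90) = 2.8 × 10⁻³ → stable
Every interval has Δρ > 0: the column is stably stratified throughout.

none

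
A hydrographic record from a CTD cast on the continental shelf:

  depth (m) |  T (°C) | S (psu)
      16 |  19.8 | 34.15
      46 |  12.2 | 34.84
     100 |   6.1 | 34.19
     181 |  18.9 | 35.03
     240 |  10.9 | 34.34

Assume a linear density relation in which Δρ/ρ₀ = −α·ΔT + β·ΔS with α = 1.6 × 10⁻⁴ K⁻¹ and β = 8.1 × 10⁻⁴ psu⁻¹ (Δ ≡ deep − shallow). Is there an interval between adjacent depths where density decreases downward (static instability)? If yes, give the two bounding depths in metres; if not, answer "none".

100–181 m

Evaluate Δρ/ρ₀ = −αΔT + βΔS across each adjacent pair:
  16–46 m: −αΔT+βΔS = −(1.6 × 10⁻⁴)(-7.6)+(8.1 × 10⁻⁴)(+0.69) = 1.8 × 10⁻³ → stable
  46–100 m: −αΔT+βΔS = −(1.6 × 10⁻⁴)(-6.1)+(8.1 × 10⁻⁴)(-0.65) = 4.5 × 10⁻⁴ → stable
  100–181 m: −αΔT+βΔS = −(1.6 × 10⁻⁴)(+12.8)+(8.1 × 10⁻⁴)(+0.84) = -1.4 × 10⁻³ → UNSTABLE
  181–240 m: −αΔT+βΔS = −(1.6 × 10⁻⁴)(-8.0)+(8.1 × 10⁻⁴)(-0.69) = 7.2 × 10⁻⁴ → stable
The 100–181 m interval has Δρ < 0: lighter water underlies denser water.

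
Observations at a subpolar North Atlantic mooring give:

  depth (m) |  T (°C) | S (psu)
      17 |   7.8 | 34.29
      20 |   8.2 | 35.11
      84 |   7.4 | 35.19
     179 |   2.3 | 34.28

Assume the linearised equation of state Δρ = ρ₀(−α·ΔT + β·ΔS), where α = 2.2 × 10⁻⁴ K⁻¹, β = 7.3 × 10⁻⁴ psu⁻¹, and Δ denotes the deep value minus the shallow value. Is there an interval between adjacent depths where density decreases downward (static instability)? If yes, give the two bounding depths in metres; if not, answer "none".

none

Evaluate Δρ/ρ₀ = −αΔT + βΔS across each adjacent pair:
  17–20 m: −αΔT+βΔS = −(2.2 × 10⁻⁴)(+0.4)+(7.3 × 10⁻⁴)(+0.82) = 5.1 × 10⁻⁴ → stable
  20–84 m: −αΔT+βΔS = −(2.2 × 10⁻⁴)(-0.8)+(7.3 × 10⁻⁴)(+0.08) = 2.3 × 10⁻⁴ → stable
  84–179 m: −αΔT+βΔS = −(2.2 × 10⁻⁴)(-5.1)+(7.3 × 10⁻⁴)(-0.91) = 4.6 × 10⁻⁴ → stable
Every interval has Δρ > 0: the column is stably stratified throughout.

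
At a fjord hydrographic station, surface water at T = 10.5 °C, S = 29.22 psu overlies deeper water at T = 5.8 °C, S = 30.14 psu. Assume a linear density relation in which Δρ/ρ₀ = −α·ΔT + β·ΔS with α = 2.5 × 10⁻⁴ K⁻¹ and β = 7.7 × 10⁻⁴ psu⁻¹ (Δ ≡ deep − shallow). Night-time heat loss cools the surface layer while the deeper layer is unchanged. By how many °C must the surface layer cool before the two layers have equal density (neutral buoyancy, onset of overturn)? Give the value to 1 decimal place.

7.5 °C

Neutral buoyancy requires Δρ = 0, i.e. −α(T_deep − T_surf′) + β(S_deep − S_surf) = 0.
T_surf′ = T_deep − (β/α)·ΔS = 5.8 − (7.7 × 10⁻⁴/2.5 × 10⁻⁴)·(+0.92) = 2.966 °C.
Cooling required: 10.5 − (2.966) = 7.534 °C.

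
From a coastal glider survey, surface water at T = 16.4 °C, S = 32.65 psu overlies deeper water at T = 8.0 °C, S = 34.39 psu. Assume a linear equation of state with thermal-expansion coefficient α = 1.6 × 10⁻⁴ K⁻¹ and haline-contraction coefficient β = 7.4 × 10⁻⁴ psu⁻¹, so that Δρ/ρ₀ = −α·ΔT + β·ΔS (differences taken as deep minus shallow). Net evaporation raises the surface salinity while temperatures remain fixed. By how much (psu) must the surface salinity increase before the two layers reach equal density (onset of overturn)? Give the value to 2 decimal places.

Neutral buoyancy requires −α(T_deep − T_surf) + β(S_deep − S_surf′) = 0.
S_surf′ = S_deep − (α/β)·ΔT = 34.39 − (1.6 × 10⁻⁴/7.4 × 10⁻⁴)·(-8.4) = 36.2062 psu.
Increase required: 36.2062 − 32.65 = 3.5562 psu.

3.56 psu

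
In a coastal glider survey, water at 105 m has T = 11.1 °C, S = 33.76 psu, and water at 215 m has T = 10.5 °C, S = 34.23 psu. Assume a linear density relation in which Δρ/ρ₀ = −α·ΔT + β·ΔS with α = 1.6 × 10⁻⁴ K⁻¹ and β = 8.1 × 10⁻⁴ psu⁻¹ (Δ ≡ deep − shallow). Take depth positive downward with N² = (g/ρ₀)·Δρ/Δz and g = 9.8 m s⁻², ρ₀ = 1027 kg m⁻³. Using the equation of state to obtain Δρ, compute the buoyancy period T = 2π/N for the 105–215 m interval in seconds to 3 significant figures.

ΔT = -0.6 K, ΔS = +0.47 psu (deep − shallow).
Δρ/ρ₀ = −αΔT + βΔS = 9.60 × 10⁻⁵ + 3.807 × 10⁻⁴ = 4.767 × 10⁻⁴, so Δρ ≈ 0.4896 kg m⁻³.
N² = (g/ρ₀)·Δρ/Δz = g·(Δρ/ρ₀)/Δz = 9.8 × 4.767 × 10⁻⁴ / 110 = 4.2470 × 10⁻⁵ s⁻².
N = √(4.2470 × 10⁻⁵) = 6.5169 × 10⁻³ rad s⁻¹ → T = 2π/N = 964.14 s ≈ 964 s.

964 s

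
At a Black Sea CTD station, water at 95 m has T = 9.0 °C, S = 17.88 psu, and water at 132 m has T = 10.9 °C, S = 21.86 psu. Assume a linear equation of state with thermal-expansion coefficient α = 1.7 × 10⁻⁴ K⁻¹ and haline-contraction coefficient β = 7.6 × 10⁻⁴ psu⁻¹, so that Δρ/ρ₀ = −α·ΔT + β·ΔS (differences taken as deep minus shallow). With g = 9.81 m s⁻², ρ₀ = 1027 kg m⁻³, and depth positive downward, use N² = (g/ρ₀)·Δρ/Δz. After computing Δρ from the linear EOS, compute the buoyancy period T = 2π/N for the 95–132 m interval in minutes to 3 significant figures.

3.91 min

ΔT = +1.9 K, ΔS = +3.98 psu (deep − shallow).
Δρ/ρ₀ = −αΔT + βΔS = -3.23 × 10⁻⁴ + 3.0248 × 10⁻³ = 2.7018 × 10⁻³, so Δρ ≈ 2.775 kg m⁻³.
N² = (g/ρ₀)·Δρ/Δz = g·(Δρ/ρ₀)/Δz = 9.81 × 2.7018 × 10⁻³ / 37 = 7.1634 × 10⁻⁴ s⁻².
N = √(7.1634 × 10⁻⁴) = 0.026765 rad s⁻¹ → T = 2π/N = 234.75 s = 3.9125 min ≈ 3.91 min.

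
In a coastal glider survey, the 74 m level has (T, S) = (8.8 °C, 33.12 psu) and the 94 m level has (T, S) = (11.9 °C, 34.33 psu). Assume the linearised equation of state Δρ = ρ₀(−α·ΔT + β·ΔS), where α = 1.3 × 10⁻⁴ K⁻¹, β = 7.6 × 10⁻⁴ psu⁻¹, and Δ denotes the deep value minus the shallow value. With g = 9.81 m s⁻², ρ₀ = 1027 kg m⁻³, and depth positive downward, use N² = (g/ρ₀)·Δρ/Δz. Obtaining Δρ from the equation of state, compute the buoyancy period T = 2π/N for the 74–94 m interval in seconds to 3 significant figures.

395 s

ΔT = +3.1 K, ΔS = +1.21 psu (deep − shallow).
Δρ/ρ₀ = −αΔT + βΔS = -4.03 × 10⁻⁴ + 9.196 × 10⁻⁴ = 5.166 × 10⁻⁴, so Δρ ≈ 0.5305 kg m⁻³.
N² = (g/ρ₀)·Δρ/Δz = g·(Δρ/ρ₀)/Δz = 9.81 × 5.166 × 10⁻⁴ / 20 = 2.5339 × 10⁻⁴ s⁻².
N = √(2.5339 × 10⁻⁴) = 0.015918 rad s⁻¹ → T = 2π/N = 394.72 s ≈ 395 s.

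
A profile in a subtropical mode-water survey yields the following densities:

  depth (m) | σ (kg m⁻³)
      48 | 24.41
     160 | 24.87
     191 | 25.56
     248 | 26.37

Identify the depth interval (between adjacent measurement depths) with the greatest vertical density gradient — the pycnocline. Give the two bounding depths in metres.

160–191 m

Compute the density gradient over each adjacent pair:
  48–160 m: Δρ/Δz = 0.46/112 = 4.1 × 10⁻³ kg m⁻⁴
  160–191 m: Δρ/Δz = 0.69/31 = 0.022 kg m⁻⁴
  191–248 m: Δρ/Δz = 0.81/57 = 0.014 kg m⁻⁴
The largest gradient is in the 160–191 m interval — the pycnocline.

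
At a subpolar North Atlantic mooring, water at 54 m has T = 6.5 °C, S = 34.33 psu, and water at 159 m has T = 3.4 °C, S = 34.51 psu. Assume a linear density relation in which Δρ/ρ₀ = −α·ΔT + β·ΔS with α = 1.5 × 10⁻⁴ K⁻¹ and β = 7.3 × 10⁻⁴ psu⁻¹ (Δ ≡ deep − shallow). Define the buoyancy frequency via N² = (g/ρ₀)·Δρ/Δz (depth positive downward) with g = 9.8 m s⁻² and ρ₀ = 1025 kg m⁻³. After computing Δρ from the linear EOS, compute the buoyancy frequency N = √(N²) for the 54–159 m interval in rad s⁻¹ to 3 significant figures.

7.46 × 10⁻³ rad s⁻¹

ΔT = -3.1 K, ΔS = +0.18 psu (deep − shallow).
Δρ/ρ₀ = −αΔT + βΔS = 4.65 × 10⁻⁴ + 1.314 × 10⁻⁴ = 5.964 × 10⁻⁴, so Δρ ≈ 0.6113 kg m⁻³.
N² = (g/ρ₀)·Δρ/Δz = g·(Δρ/ρ₀)/Δz = 9.8 × 5.964 × 10⁻⁴ / 105 = 5.5664 × 10⁻⁵ s⁻².
N = √(5.5664 × 10⁻⁵) = 7.4608 × 10⁻³ rad s⁻¹ ≈ 7.46 × 10⁻³ rad s⁻¹.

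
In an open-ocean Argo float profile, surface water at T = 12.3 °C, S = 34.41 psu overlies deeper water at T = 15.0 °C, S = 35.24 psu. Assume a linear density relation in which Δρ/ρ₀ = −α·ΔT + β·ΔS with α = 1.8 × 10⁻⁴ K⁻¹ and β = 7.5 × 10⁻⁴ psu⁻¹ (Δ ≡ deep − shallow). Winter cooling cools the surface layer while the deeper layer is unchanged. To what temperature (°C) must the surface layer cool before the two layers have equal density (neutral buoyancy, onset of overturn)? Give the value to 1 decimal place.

11.5 °C

Neutral buoyancy requires Δρ = 0, i.e. −α(T_deep − T_surf′) + β(S_deep − S_surf) = 0.
T_surf′ = T_deep − (β/α)·ΔS = 15.0 − (7.5 × 10⁻⁴/1.8 × 10⁻⁴)·(+0.83) = 11.542 °C.
Cooling required: 12.3 − (11.542) = 0.758 °C.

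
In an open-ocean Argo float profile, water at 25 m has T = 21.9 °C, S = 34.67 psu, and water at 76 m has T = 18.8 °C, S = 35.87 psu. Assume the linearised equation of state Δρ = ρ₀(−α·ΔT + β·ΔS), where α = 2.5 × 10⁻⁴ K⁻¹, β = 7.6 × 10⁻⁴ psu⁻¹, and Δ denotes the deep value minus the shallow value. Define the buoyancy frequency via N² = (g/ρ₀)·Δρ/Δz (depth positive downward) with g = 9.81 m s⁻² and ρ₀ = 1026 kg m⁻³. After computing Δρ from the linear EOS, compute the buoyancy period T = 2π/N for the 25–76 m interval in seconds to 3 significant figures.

ΔT = -3.1 K, ΔS = +1.20 psu (deep − shallow).
Δρ/ρ₀ = −αΔT + βΔS = 7.75 × 10⁻⁴ + 9.12 × 10⁻⁴ = 1.687 × 10⁻³, so Δρ ≈ 1.731 kg m⁻³.
N² = (g/ρ₀)·Δρ/Δz = g·(Δρ/ρ₀)/Δz = 9.81 × 1.687 × 10⁻³ / 51 = 3.2450 × 10⁻⁴ s⁻².
N = √(3.2450 × 10⁻⁴) = 0.018014 rad s⁻¹ → T = 2π/N = 348.79 s ≈ 349 s.

349 s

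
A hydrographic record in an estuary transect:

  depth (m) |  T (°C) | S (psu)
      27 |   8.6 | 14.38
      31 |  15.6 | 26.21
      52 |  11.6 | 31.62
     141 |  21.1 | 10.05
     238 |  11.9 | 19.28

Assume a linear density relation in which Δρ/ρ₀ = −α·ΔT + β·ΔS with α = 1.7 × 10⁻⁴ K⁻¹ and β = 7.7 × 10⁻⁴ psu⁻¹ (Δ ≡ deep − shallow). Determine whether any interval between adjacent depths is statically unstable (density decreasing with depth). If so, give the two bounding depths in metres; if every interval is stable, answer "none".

52–141 m

Evaluate Δρ/ρ₀ = −αΔT + βΔS across each adjacent pair:
  27–31 m: −αΔT+βΔS = −(1.7 × 10⁻⁴)(+7.0)+(7.7 × 10⁻⁴)(+11.83) = 7.9 × 10⁻³ → stable
  31–52 m: −αΔT+βΔS = −(1.7 × 10⁻⁴)(-4.0)+(7.7 × 10⁻⁴)(+5.41) = 4.8 × 10⁻³ → stable
  52–141 m: −αΔT+βΔS = −(1.7 × 10⁻⁴)(+9.5)+(7.7 × 10⁻⁴)(-21.57) = -0.018 → UNSTABLE
  141–238 m: −αΔT+βΔS = −(1.7 × 10⁻⁴)(-9.2)+(7.7 × 10⁻⁴)(+9.23) = 8.7 × 10⁻³ → stable
The 52–141 m interval has Δρ < 0: lighter water underlies denser water.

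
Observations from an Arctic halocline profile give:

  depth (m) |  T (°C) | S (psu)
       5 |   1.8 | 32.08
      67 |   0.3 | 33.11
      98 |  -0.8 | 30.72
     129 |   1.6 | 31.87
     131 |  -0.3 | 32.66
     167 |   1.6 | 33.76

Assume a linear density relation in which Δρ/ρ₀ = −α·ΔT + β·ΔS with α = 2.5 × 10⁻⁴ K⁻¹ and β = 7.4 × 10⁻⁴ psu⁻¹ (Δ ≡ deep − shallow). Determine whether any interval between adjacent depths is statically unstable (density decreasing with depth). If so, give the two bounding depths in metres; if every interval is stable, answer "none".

Evaluate Δρ/ρ₀ = −αΔT + βΔS across each adjacent pair:
  5–67 m: −αΔT+βΔS = −(2.5 × 10⁻⁴)(-1.5)+(7.4 × 10⁻⁴)(+1.03) = 1.1 × 10⁻³ → stable
  67–98 m: −αΔT+βΔS = −(2.5 × 10⁻⁴)(-1.1)+(7.4 × 10⁻⁴)(-2.39) = -1.5 × 10⁻³ → UNSTABLE
  98–129 m: −αΔT+βΔS = −(2.5 × 10⁻⁴)(+2.4)+(7.4 × 10⁻⁴)(+1.15) = 2.5 × 10⁻⁴ → stable
  129–131 m: −αΔT+βΔS = −(2.5 × 10⁻⁴)(-1.9)+(7.4 × 10⁻⁴)(+0.79) = 1.1 × 10⁻³ → stable
  131–167 m: −αΔT+βΔS = −(2.5 × 10⁻⁴)(+1.9)+(7.4 × 10⁻⁴)(+1.10) = 3.4 × 10⁻⁴ → stable
The 67–98 m interval has Δρ < 0: lighter water underlies denser water.

67–98 m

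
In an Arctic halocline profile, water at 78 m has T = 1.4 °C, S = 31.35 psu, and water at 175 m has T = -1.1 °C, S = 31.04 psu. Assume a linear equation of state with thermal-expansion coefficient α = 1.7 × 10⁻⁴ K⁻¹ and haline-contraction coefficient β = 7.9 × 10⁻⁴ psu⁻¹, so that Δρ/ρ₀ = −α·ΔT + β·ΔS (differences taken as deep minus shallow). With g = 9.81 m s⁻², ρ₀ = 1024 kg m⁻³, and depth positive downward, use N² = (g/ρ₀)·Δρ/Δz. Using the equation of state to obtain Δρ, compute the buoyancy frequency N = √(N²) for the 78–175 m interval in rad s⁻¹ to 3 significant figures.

4.27 × 10⁻³ rad s⁻¹

ΔT = -2.5 K, ΔS = -0.31 psu (deep − shallow).
Δρ/ρ₀ = −αΔT + βΔS = 4.25 × 10⁻⁴ − 2.449 × 10⁻⁴ = 1.801 × 10⁻⁴, so Δρ ≈ 0.1844 kg m⁻³.
N² = (g/ρ₀)·Δρ/Δz = g·(Δρ/ρ₀)/Δz = 9.81 × 1.801 × 10⁻⁴ / 97 = 1.8214 × 10⁻⁵ s⁻².
N = √(1.8214 × 10⁻⁵) = 4.2678 × 10⁻³ rad s⁻¹ ≈ 4.27 × 10⁻³ rad s⁻¹.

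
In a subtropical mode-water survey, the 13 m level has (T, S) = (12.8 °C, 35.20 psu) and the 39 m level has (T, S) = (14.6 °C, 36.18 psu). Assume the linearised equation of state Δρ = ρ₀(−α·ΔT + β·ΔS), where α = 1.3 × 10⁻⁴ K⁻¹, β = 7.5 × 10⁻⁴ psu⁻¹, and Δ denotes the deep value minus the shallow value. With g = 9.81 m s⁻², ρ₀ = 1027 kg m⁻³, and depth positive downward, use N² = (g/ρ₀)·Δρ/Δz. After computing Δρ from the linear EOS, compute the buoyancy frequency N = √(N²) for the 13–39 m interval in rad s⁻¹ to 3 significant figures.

0.0137 rad s⁻¹

ΔT = +1.8 K, ΔS = +0.98 psu (deep − shallow).
Δρ/ρ₀ = −αΔT + βΔS = -2.34 × 10⁻⁴ + 7.35 × 10⁻⁴ = 5.01 × 10⁻⁴, so Δρ ≈ 0.5145 kg m⁻³.
N² = (g/ρ₀)·Δρ/Δz = g·(Δρ/ρ₀)/Δz = 9.81 × 5.01 × 10⁻⁴ / 26 = 1.8903 × 10⁻⁴ s⁻².
N = √(1.8903 × 10⁻⁴) = 0.013749 rad s⁻¹ ≈ 0.0137 rad s⁻¹.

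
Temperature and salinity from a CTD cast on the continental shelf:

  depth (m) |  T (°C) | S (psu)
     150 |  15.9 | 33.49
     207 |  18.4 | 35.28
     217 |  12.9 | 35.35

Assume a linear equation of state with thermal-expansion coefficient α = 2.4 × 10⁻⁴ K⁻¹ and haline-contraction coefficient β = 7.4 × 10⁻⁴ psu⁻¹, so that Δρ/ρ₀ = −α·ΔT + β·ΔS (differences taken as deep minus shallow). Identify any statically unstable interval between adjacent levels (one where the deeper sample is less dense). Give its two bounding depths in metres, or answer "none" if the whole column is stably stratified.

Evaluate Δρ/ρ₀ = −αΔT + βΔS across each adjacent pair:
  150–207 m: −αΔT+βΔS = −(2.4 × 10⁻⁴)(+2.5)+(7.4 × 10⁻⁴)(+1.79) = 7.2 × 10⁻⁴ → stable
  207–217 m: −αΔT+βΔS = −(2.4 × 10⁻⁴)(-5.5)+(7.4 × 10⁻⁴)(+0.07) = 1.4 × 10⁻³ → stable
Every interval has Δρ > 0: the column is stably stratified throughout.

none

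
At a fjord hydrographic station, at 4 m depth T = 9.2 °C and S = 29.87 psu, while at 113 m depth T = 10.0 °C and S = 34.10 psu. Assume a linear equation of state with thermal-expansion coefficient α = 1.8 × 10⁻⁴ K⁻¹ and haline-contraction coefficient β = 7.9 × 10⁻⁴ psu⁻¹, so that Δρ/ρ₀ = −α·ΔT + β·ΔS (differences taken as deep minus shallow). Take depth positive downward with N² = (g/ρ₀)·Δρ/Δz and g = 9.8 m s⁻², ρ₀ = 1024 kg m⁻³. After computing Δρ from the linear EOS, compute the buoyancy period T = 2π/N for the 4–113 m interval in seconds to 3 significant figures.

371 s

ΔT = +0.8 K, ΔS = +4.23 psu (deep − shallow).
Δρ/ρ₀ = −αΔT + βΔS = -1.44 × 10⁻⁴ + 3.3417 × 10⁻³ = 3.1977 × 10⁻³, so Δρ ≈ 3.274 kg m⁻³.
N² = (g/ρ₀)·Δρ/Δz = g·(Δρ/ρ₀)/Δz = 9.8 × 3.1977 × 10⁻³ / 109 = 2.8750 × 10⁻⁴ s⁻².
N = √(2.8750 × 10⁻⁴) = 0.016956 rad s⁻¹ → T = 2π/N = 370.56 s ≈ 371 s.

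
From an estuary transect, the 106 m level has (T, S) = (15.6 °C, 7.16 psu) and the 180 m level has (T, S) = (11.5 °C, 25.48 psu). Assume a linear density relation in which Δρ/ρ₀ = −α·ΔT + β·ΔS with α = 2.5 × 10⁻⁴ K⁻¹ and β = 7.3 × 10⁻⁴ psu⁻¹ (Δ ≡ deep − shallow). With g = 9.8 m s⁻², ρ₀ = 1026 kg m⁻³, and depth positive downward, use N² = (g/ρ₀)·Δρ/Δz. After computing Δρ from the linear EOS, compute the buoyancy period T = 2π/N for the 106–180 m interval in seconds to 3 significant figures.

144 s

ΔT = -4.1 K, ΔS = +18.32 psu (deep − shallow).
Δρ/ρ₀ = −αΔT + βΔS = 1.025 × 10⁻³ + 0.0133736 = 0.0143986, so Δρ ≈ 14.77 kg m⁻³.
N² = (g/ρ₀)·Δρ/Δz = g·(Δρ/ρ₀)/Δz = 9.8 × 0.0143986 / 74 = 1.9068 × 10⁻³ s⁻².
N = √(1.9068 × 10⁻³) = 0.043667 rad s⁻¹ → T = 2π/N = 143.89 s ≈ 144 s.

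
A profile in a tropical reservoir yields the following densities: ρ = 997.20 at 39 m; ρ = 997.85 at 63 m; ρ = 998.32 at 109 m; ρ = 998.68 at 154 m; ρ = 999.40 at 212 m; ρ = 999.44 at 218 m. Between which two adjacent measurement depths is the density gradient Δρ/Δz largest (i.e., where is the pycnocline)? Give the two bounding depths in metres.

Compute the density gradient over each adjacent pair:
  39–63 m: Δρ/Δz = 0.65/24 = 0.027 kg m⁻⁴
  63–109 m: Δρ/Δz = 0.47/46 = 0.010 kg m⁻⁴
  109–154 m: Δρ/Δz = 0.36/45 = 8.0 × 10⁻³ kg m⁻⁴
  154–212 m: Δρ/Δz = 0.72/58 = 0.012 kg m⁻⁴
  212–218 m: Δρ/Δz = 0.04/6 = 6.7 × 10⁻³ kg m⁻⁴
The largest gradient is in the 39–63 m interval — the pycnocline.

39–63 m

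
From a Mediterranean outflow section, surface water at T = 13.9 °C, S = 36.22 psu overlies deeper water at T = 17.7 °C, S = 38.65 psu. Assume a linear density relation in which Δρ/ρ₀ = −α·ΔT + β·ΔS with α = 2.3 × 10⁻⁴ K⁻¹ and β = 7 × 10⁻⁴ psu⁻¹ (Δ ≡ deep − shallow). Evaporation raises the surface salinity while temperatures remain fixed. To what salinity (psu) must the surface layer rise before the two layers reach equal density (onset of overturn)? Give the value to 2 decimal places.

37.40 psu

Neutral buoyancy requires −α(T_deep − T_surf) + β(S_deep − S_surf′) = 0.
S_surf′ = S_deep − (α/β)·ΔT = 38.65 − (2.3 × 10⁻⁴/7 × 10⁻⁴)·(+3.8) = 37.4014 psu.
Increase required: 37.4014 − 36.22 = 1.1814 psu.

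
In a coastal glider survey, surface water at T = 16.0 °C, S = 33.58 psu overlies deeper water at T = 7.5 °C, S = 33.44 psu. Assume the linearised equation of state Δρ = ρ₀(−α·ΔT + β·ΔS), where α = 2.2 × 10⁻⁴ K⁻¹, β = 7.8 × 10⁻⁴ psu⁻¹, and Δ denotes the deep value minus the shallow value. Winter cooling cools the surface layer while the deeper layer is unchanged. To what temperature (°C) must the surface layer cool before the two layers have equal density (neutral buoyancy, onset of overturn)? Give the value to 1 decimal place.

Neutral buoyancy requires Δρ = 0, i.e. −α(T_deep − T_surf′) + β(S_deep − S_surf) = 0.
T_surf′ = T_deep − (β/α)·ΔS = 7.5 − (7.8 × 10⁻⁴/2.2 × 10⁻⁴)·(-0.14) = 7.996 °C.
Cooling required: 16.0 − (7.996) = 8.004 °C.

8.0 °C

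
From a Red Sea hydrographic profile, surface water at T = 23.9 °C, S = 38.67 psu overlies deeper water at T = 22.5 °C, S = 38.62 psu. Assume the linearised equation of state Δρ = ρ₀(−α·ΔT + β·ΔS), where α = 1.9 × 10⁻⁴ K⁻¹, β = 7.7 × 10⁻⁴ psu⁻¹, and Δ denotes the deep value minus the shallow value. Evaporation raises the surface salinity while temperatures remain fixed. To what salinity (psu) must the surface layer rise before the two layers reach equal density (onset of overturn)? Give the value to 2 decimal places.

38.97 psu

Neutral buoyancy requires −α(T_deep − T_surf) + β(S_deep − S_surf′) = 0.
S_surf′ = S_deep − (α/β)·ΔT = 38.62 − (1.9 × 10⁻⁴/7.7 × 10⁻⁴)·(-1.4) = 38.9655 psu.
Increase required: 38.9655 − 38.67 = 0.2955 psu.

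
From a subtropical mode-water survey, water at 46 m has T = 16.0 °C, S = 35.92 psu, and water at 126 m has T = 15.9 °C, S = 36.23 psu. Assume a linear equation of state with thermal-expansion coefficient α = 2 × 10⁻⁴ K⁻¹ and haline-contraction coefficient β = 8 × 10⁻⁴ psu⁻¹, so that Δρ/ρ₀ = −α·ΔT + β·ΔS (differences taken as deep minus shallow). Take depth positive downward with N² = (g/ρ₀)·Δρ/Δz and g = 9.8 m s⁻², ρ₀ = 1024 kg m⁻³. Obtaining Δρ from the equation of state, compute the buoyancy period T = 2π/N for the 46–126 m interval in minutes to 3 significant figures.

18.3 min

ΔT = -0.1 K, ΔS = +0.31 psu (deep − shallow).
Δρ/ρ₀ = −αΔT + βΔS = 2.00 × 10⁻⁵ + 2.48 × 10⁻⁴ = 2.68 × 10⁻⁴, so Δρ ≈ 0.2744 kg m⁻³.
N² = (g/ρ₀)·Δρ/Δz = g·(Δρ/ρ₀)/Δz = 9.8 × 2.68 × 10⁻⁴ / 80 = 3.2830 × 10⁻⁵ s⁻².
N = √(3.2830 × 10⁻⁵) = 5.7297 × 10⁻³ rad s⁻¹ → T = 2π/N = 1.0966 × 10³ s = 18.277 min ≈ 18.3 min.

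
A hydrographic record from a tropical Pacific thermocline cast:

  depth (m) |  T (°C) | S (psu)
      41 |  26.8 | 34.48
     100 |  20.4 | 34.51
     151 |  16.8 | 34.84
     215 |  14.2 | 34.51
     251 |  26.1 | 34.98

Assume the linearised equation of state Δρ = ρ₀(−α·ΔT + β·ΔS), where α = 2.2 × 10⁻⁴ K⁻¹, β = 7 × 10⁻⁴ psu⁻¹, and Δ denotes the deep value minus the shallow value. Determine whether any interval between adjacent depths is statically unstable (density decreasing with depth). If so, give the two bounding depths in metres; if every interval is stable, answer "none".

215–251 m

Evaluate Δρ/ρ₀ = −αΔT + βΔS across each adjacent pair:
  41–100 m: −αΔT+βΔS = −(2.2 × 10⁻⁴)(-6.4)+(7 × 10⁻⁴)(+0.03) = 1.4 × 10⁻³ → stable
  100–151 m: −αΔT+βΔS = −(2.2 × 10⁻⁴)(-3.6)+(7 × 10⁻⁴)(+0.33) = 1.0 × 10⁻³ → stable
  151–215 m: −αΔT+βΔS = −(2.2 × 10⁻⁴)(-2.6)+(7 × 10⁻⁴)(-0.33) = 3.4 × 10⁻⁴ → stable
  215–251 m: −αΔT+βΔS = −(2.2 × 10⁻⁴)(+11.9)+(7 × 10⁻⁴)(+0.47) = -2.3 × 10⁻³ → UNSTABLE
The 215–251 m interval has Δρ < 0: lighter water underlies denser water.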